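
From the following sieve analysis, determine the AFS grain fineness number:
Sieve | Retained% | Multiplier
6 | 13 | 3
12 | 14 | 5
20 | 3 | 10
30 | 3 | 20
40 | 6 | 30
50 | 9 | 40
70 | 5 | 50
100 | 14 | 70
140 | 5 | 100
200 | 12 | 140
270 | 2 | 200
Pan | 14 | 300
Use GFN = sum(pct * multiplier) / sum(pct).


Formula: GFN = sum(pct * multiplier) / sum(pct)
sum(pct * multiplier) = 8749
sum(pct) = 100
GFN = 8749 / 100 = 87.49

Answer: 87.49


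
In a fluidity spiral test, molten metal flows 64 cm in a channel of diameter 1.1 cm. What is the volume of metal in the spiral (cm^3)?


Formula: V = pi * (d/2)^2 * L  (cylinder volume)
Radius = 1.1/2 = 0.55 cm
V = pi * 0.55^2 * 64 = 60.8212 cm^3

Final answer: 60.8212 cm^3


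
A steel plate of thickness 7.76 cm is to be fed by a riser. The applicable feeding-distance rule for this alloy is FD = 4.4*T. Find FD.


Formula: FD = 4.4 * T  (riser feeding-distance rule)
FD = 4.4 * 7.76 cm = 34.1440 cm


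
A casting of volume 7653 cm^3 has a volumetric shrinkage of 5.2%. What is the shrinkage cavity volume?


Formula: V_shrink = V_casting * shrinkage_pct / 100
V_shrink = 7653 cm^3 * 5.2 / 100 = 397.9560 cm^3

Answer: 397.9560 cm^3


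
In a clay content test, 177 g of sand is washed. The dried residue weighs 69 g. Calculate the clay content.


Formula: Clay% = (W_total - W_washed) / W_total * 100
Clay mass = 177 - 69 = 108 g
Clay% = 108 / 177 * 100 = 61.0169%

Answer: 61.0169%


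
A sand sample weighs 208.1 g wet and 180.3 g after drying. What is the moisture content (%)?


Formula: MC = (W_wet - W_dry) / W_wet * 100
Water mass = 208.1 - 180.3 = 27.8 g
MC = 27.8 / 208.1 * 100 = 13.3590%


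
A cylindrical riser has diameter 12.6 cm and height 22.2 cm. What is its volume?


Formula: V = pi * (D/2)^2 * H  (cylinder volume)
Radius = D/2 = 12.6/2 = 6.3 cm
V = pi * 6.3^2 * 22.2 = 2768.1138 cm^3

Answer: 2768.1138 cm^3


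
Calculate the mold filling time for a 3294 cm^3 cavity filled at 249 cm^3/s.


Formula: t_fill = V_mold / Q_flow
t = 3294 cm^3 / 249 cm^3/s = 13.2289 s

Final answer: 13.2289 s


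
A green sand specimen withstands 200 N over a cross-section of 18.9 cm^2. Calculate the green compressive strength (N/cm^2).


Formula: Compressive Strength = Force / Area
Strength = 200 N / 18.9 cm^2 = 10.5820 N/cm^2

10.5820 N/cm^2


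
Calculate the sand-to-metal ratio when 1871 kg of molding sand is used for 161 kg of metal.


Formula: Sand-to-Metal Ratio = W_sand / W_metal
Ratio = 1871 kg / 161 kg = 11.6211

11.6211


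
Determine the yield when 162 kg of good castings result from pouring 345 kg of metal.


Formula: Casting Yield = (W_good / W_total) * 100
Yield = (162 kg / 345 kg) * 100 = 46.9565%

Final answer: 46.9565%


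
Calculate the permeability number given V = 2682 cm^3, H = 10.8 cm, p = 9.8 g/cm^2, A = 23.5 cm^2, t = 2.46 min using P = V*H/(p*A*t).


Formula: Permeability Number P = (V * H) / (p * A * t)
Numerator: V * H = 2682 * 10.8 = 28965.6
Denominator: p * A * t = 9.8 * 23.5 * 2.46 = 566.538
P = 28965.6 / 566.538 = 51.1274

Answer: 51.1274


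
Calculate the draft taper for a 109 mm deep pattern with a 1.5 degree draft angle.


Formula: taper = depth * tan(draft_angle)
tan(1.5 deg) = 0.0261859
taper = 109 mm * 0.0261859 = 2.8543 mm

Answer: 2.8543 mm


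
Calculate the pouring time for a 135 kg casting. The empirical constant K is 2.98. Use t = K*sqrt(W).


Formula: t = K * sqrt(W)
sqrt(W) = sqrt(135) = 11.61895
t = 2.98 * 11.61895 = 34.6245 s

Final answer: 34.6245 s


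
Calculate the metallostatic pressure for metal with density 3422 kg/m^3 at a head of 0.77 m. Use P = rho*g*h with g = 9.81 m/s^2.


Formula: P = rho * g * h
rho * g = 3422 * 9.81 = 33569.82 N/m^3
P = 33569.82 * 0.77 = 25848.7614 Pa

Answer: 25848.7614 Pa


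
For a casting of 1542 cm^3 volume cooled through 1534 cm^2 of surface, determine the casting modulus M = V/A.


Formula: Casting Modulus M = V / A
M = 1542 cm^3 / 1534 cm^2 = 1.0052 cm

Answer: 1.0052 cm


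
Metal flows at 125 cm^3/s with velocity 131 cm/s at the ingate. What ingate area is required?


Formula: A_ingate = Q / v  (continuity equation)
A = 125 cm^3/s / 131 cm/s = 0.9542 cm^2

0.9542 cm^2


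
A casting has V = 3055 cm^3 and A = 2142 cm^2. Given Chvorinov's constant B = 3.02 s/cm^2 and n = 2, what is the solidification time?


Formula: t_s = B * (V/A)^n  (Chvorinov's rule, n=2)
Modulus M = V/A = 3055/2142 = 1.426237 cm
M^2 = 1.426237^2 = 2.034152 cm^2
t_s = 3.02 * 2.034152 = 6.1431 s

6.1431 s


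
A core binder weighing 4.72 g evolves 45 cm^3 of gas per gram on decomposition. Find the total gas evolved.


Formula: V_gas = W_binder * gas_evolution_rate
V = 4.72 g * 45 cm^3/g = 212.4000 cm^3


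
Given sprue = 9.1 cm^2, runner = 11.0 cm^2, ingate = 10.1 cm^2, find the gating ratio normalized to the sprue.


Sprue:Runner:Ingate = 1 : 11.0/9.1 : 10.1/9.1 = 1:1.21:1.11


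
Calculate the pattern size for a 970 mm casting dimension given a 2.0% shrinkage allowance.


Formula: L_pattern = L_casting * (1 + shrinkage_rate/100)
Shrinkage factor = 1 + 2.0/100 = 1.02
L_pattern = 970 mm * 1.02 = 989.4000 mm

989.4000 mm


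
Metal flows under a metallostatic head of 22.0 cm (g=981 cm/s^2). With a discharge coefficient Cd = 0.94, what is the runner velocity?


Formula: v = Cd * sqrt(2 * g * h)  (Torricelli with discharge coefficient)
2*g*h = 2 * 981 * 22.0 = 43164.0 cm^2/s^2
sqrt(43164.0) = 207.75948 cm/s
v = 0.94 * 207.75948 = 195.2939 cm/s

Final answer: 195.2939 cm/s


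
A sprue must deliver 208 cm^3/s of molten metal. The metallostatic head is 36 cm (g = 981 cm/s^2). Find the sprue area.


Formula: v = sqrt(2*g*h), A = Q/v
Velocity: v = sqrt(2 * 981 * 36) = sqrt(70632) = 265.7668 cm/s
Sprue area: A = Q / v = 208 / 265.7668 = 0.7826 cm^2

Answer: 0.7826 cm^2


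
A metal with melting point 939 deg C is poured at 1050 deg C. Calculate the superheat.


Formula: Superheat = T_pour - T_melt
Superheat = 1050 - 939 = 111 deg C

Final answer: 111 deg C


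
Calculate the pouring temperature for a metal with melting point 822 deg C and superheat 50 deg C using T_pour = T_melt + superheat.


Formula: T_pour = T_melt + Superheat
T_pour = 822 + 50 = 872 deg C

872 deg C


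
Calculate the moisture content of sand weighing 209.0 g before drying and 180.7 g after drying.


Formula: MC = (W_wet - W_dry) / W_wet * 100
Water mass = 209.0 - 180.7 = 28.3 g
MC = 28.3 / 209.0 * 100 = 13.5407%

Answer: 13.5407%


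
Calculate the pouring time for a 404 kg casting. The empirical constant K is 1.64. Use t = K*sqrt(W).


Formula: t = K * sqrt(W)
sqrt(W) = sqrt(404) = 20.09975
t = 1.64 * 20.09975 = 32.9636 s

Answer: 32.9636 s


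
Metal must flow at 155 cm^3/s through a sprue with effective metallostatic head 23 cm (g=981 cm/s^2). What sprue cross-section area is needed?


Formula: v = sqrt(2*g*h), A = Q/v
Velocity: v = sqrt(2 * 981 * 23) = sqrt(45126) = 212.4288 cm/s
Sprue area: A = Q / v = 155 / 212.4288 = 0.7297 cm^2

Answer: 0.7297 cm^2


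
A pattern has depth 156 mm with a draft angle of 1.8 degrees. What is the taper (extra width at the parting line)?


Formula: taper = depth * tan(draft_angle)
tan(1.8 deg) = 0.0314263
taper = 156 mm * 0.0314263 = 4.9025 mm


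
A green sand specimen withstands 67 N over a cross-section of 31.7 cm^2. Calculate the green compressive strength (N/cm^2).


Formula: Compressive Strength = Force / Area
Strength = 67 N / 31.7 cm^2 = 2.1136 N/cm^2

Answer: 2.1136 N/cm^2


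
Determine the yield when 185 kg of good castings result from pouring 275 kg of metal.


Formula: Casting Yield = (W_good / W_total) * 100
Yield = (185 kg / 275 kg) * 100 = 67.2727%

Answer: 67.2727%


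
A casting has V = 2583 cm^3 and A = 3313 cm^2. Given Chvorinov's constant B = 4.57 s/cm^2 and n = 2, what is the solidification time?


Formula: t_s = B * (V/A)^n  (Chvorinov's rule, n=2)
Modulus M = V/A = 2583/3313 = 0.779656 cm
M^2 = 0.779656^2 = 0.607863 cm^2
t_s = 4.57 * 0.607863 = 2.7779 s


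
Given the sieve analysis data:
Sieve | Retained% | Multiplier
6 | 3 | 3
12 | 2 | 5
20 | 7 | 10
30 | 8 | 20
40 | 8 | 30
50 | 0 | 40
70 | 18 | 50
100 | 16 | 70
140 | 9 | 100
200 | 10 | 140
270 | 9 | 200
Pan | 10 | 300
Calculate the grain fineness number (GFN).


Formula: GFN = sum(pct * multiplier) / sum(pct)
sum(pct * multiplier) = 9609
sum(pct) = 100
GFN = 9609 / 100 = 96.09


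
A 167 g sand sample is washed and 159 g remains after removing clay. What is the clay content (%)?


Formula: Clay% = (W_total - W_washed) / W_total * 100
Clay mass = 167 - 159 = 8 g
Clay% = 8 / 167 * 100 = 4.7904%

4.7904%


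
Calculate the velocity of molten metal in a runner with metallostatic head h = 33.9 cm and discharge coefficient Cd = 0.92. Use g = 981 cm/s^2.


Formula: v = Cd * sqrt(2 * g * h)  (Torricelli with discharge coefficient)
2*g*h = 2 * 981 * 33.9 = 66511.8 cm^2/s^2
sqrt(66511.8) = 257.89882 cm/s
v = 0.92 * 257.89882 = 237.2669 cm/s


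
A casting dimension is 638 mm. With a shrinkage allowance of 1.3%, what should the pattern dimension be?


Formula: L_pattern = L_casting * (1 + shrinkage_rate/100)
Shrinkage factor = 1 + 1.3/100 = 1.013
L_pattern = 638 mm * 1.013 = 646.2940 mm

Final answer: 646.2940 mm


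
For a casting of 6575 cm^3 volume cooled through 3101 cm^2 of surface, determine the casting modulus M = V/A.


Formula: Casting Modulus M = V / A
M = 6575 cm^3 / 3101 cm^2 = 2.1203 cm


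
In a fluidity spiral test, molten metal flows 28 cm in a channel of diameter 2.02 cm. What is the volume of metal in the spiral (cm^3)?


Formula: V = pi * (d/2)^2 * L  (cylinder volume)
Radius = 2.02/2 = 1.01 cm
V = pi * 1.01^2 * 28 = 89.7327 cm^3

Answer: 89.7327 cm^3


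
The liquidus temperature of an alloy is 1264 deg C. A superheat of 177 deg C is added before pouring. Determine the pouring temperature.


Formula: T_pour = T_melt + Superheat
T_pour = 1264 + 177 = 1441 deg C

Final answer: 1441 deg C


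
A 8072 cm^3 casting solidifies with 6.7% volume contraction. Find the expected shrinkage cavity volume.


Formula: V_shrink = V_casting * shrinkage_pct / 100
V_shrink = 8072 cm^3 * 6.7 / 100 = 540.8240 cm^3

540.8240 cm^3


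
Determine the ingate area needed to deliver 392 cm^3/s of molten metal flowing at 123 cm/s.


Formula: A_ingate = Q / v  (continuity equation)
A = 392 cm^3/s / 123 cm/s = 3.1870 cm^2

Final answer: 3.1870 cm^2


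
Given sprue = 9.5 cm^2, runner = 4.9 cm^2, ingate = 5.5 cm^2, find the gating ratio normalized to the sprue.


Sprue:Runner:Ingate = 1 : 4.9/9.5 : 5.5/9.5 = 1:0.52:0.58

Final answer: 1:0.52:0.58


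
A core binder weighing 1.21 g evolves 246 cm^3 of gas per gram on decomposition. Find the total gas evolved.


Formula: V_gas = W_binder * gas_evolution_rate
V = 1.21 g * 246 cm^3/g = 297.6600 cm^3


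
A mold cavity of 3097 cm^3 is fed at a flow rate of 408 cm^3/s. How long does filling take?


Formula: t_fill = V_mold / Q_flow
t = 3097 cm^3 / 408 cm^3/s = 7.5907 s

7.5907 s


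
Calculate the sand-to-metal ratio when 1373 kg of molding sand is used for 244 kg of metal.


Formula: Sand-to-Metal Ratio = W_sand / W_metal
Ratio = 1373 kg / 244 kg = 5.6270


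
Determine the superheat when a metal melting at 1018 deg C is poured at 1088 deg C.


Formula: Superheat = T_pour - T_melt
Superheat = 1088 - 1018 = 70 deg C


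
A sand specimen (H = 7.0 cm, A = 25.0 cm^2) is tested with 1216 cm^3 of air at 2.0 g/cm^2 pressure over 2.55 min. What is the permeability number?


Formula: Permeability Number P = (V * H) / (p * A * t)
Numerator: V * H = 1216 * 7.0 = 8512.0
Denominator: p * A * t = 2.0 * 25.0 * 2.55 = 127.5
P = 8512.0 / 127.5 = 66.7608

Answer: 66.7608


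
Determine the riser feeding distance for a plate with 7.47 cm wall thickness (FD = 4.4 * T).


Formula: FD = 4.4 * T  (riser feeding-distance rule)
FD = 4.4 * 7.47 cm = 32.8680 cm


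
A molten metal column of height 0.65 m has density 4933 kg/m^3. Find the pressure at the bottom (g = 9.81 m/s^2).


Formula: P = rho * g * h
rho * g = 4933 * 9.81 = 48392.73 N/m^3
P = 48392.73 * 0.65 = 31455.2745 Pa

Answer: 31455.2745 Pa


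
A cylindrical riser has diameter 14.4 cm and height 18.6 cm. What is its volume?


Formula: V = pi * (D/2)^2 * H  (cylinder volume)
Radius = D/2 = 14.4/2 = 7.2 cm
V = pi * 7.2^2 * 18.6 = 3029.1990 cm^3


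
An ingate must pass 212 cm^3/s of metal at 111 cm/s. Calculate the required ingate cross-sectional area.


Formula: A_ingate = Q / v  (continuity equation)
A = 212 cm^3/s / 111 cm/s = 1.9099 cm^2

Answer: 1.9099 cm^2


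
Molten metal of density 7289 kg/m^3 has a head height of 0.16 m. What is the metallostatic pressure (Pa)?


Formula: P = rho * g * h
rho * g = 7289 * 9.81 = 71505.09 N/m^3
P = 71505.09 * 0.16 = 11440.8144 Pa

Answer: 11440.8144 Pa


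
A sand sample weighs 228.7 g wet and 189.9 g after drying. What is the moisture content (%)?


Formula: MC = (W_wet - W_dry) / W_wet * 100
Water mass = 228.7 - 189.9 = 38.8 g
MC = 38.8 / 228.7 * 100 = 16.9655%

16.9655%


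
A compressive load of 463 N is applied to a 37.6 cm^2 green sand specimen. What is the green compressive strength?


Formula: Compressive Strength = Force / Area
Strength = 463 N / 37.6 cm^2 = 12.3138 N/cm^2

12.3138 N/cm^2


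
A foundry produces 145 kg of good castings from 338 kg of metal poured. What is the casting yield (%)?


Formula: Casting Yield = (W_good / W_total) * 100
Yield = (145 kg / 338 kg) * 100 = 42.8994%


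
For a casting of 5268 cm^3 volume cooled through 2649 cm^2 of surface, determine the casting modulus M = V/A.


Formula: Casting Modulus M = V / A
M = 5268 cm^3 / 2649 cm^2 = 1.9887 cm

Answer: 1.9887 cm


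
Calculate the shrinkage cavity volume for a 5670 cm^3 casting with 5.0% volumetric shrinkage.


Formula: V_shrink = V_casting * shrinkage_pct / 100
V_shrink = 5670 cm^3 * 5.0 / 100 = 283.5000 cm^3

283.5000 cm^3


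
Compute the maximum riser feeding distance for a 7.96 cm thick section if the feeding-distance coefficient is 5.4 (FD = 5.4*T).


Formula: FD = 5.4 * T  (riser feeding-distance rule)
FD = 5.4 * 7.96 cm = 42.9840 cm

Final answer: 42.9840 cm


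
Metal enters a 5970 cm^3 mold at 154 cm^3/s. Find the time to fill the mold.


Formula: t_fill = V_mold / Q_flow
t = 5970 cm^3 / 154 cm^3/s = 38.7662 s


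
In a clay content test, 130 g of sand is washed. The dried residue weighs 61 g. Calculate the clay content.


Formula: Clay% = (W_total - W_washed) / W_total * 100
Clay mass = 130 - 61 = 69 g
Clay% = 69 / 130 * 100 = 53.0769%

Final answer: 53.0769%


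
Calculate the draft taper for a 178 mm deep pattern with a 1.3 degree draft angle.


Formula: taper = depth * tan(draft_angle)
tan(1.3 deg) = 0.0226932
taper = 178 mm * 0.0226932 = 4.0394 mm


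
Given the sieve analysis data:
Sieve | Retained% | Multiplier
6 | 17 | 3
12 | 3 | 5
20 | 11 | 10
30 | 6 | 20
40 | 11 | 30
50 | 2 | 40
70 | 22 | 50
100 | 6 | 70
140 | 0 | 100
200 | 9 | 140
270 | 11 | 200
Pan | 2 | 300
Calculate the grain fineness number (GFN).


Formula: GFN = sum(pct * multiplier) / sum(pct)
sum(pct * multiplier) = 6286
sum(pct) = 100
GFN = 6286 / 100 = 62.86

Answer: 62.86


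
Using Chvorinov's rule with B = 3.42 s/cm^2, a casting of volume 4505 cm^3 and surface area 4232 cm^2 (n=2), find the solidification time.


Formula: t_s = B * (V/A)^n  (Chvorinov's rule, n=2)
Modulus M = V/A = 4505/4232 = 1.064509 cm
M^2 = 1.064509^2 = 1.133179 cm^2
t_s = 3.42 * 1.133179 = 3.8755 s

3.8755 s


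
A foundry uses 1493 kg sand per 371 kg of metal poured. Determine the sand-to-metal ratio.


Formula: Sand-to-Metal Ratio = W_sand / W_metal
Ratio = 1493 kg / 371 kg = 4.0243


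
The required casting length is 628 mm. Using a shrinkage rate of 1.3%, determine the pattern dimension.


Formula: L_pattern = L_casting * (1 + shrinkage_rate/100)
Shrinkage factor = 1 + 1.3/100 = 1.013
L_pattern = 628 mm * 1.013 = 636.1640 mm

Answer: 636.1640 mm


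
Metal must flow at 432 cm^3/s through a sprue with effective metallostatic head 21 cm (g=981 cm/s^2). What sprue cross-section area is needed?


Formula: v = sqrt(2*g*h), A = Q/v
Velocity: v = sqrt(2 * 981 * 21) = sqrt(41202) = 202.9828 cm/s
Sprue area: A = Q / v = 432 / 202.9828 = 2.1283 cm^2

Final answer: 2.1283 cm^2


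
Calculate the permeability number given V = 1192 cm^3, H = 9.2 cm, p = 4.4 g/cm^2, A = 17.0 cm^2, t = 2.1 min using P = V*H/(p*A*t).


Formula: Permeability Number P = (V * H) / (p * A * t)
Numerator: V * H = 1192 * 9.2 = 10966.4
Denominator: p * A * t = 4.4 * 17.0 * 2.1 = 157.08
P = 10966.4 / 157.08 = 69.8141


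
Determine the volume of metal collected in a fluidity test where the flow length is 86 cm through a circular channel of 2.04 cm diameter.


Formula: V = pi * (d/2)^2 * L  (cylinder volume)
Radius = 2.04/2 = 1.02 cm
V = pi * 1.02^2 * 86 = 281.0921 cm^3

281.0921 cm^3


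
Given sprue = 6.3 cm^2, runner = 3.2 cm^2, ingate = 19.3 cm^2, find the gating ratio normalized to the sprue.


Sprue:Runner:Ingate = 1 : 3.2/6.3 : 19.3/6.3 = 1:0.51:3.06


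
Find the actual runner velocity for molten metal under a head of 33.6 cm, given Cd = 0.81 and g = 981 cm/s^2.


Formula: v = Cd * sqrt(2 * g * h)  (Torricelli with discharge coefficient)
2*g*h = 2 * 981 * 33.6 = 65923.2 cm^2/s^2
sqrt(65923.2) = 256.75514 cm/s
v = 0.81 * 256.75514 = 207.9717 cm/s

Final answer: 207.9717 cm/s


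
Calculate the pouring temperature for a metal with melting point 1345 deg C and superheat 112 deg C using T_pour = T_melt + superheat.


Formula: T_pour = T_melt + Superheat
T_pour = 1345 + 112 = 1457 deg C

1457 deg C


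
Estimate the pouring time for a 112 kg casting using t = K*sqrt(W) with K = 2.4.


Formula: t = K * sqrt(W)
sqrt(W) = sqrt(112) = 10.58301
t = 2.4 * 10.58301 = 25.3992 s


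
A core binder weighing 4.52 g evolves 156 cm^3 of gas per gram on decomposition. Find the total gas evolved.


Formula: V_gas = W_binder * gas_evolution_rate
V = 4.52 g * 156 cm^3/g = 705.1200 cm^3

Answer: 705.1200 cm^3


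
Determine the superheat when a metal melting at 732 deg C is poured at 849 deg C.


Formula: Superheat = T_pour - T_melt
Superheat = 849 - 732 = 117 deg C

117 deg C


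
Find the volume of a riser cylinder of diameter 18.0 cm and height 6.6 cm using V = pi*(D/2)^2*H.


Formula: V = pi * (D/2)^2 * H  (cylinder volume)
Radius = D/2 = 18.0/2 = 9.0 cm
V = pi * 9.0^2 * 6.6 = 1679.4954 cm^3

1679.4954 cm^3


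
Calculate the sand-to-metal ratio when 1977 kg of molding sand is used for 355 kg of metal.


Formula: Sand-to-Metal Ratio = W_sand / W_metal
Ratio = 1977 kg / 355 kg = 5.5690

Final answer: 5.5690


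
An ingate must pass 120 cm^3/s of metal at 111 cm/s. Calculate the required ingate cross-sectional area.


Formula: A_ingate = Q / v  (continuity equation)
A = 120 cm^3/s / 111 cm/s = 1.0811 cm^2


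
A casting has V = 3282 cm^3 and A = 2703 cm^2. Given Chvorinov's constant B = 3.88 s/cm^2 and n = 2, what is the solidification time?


Formula: t_s = B * (V/A)^n  (Chvorinov's rule, n=2)
Modulus M = V/A = 3282/2703 = 1.214206 cm
M^2 = 1.214206^2 = 1.474296 cm^2
t_s = 3.88 * 1.474296 = 5.7203 s


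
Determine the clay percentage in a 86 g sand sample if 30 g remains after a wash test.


Formula: Clay% = (W_total - W_washed) / W_total * 100
Clay mass = 86 - 30 = 56 g
Clay% = 56 / 86 * 100 = 65.1163%

Final answer: 65.1163%


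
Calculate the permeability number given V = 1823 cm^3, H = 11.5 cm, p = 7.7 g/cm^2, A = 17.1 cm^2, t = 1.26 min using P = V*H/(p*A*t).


Formula: Permeability Number P = (V * H) / (p * A * t)
Numerator: V * H = 1823 * 11.5 = 20964.5
Denominator: p * A * t = 7.7 * 17.1 * 1.26 = 165.9042
P = 20964.5 / 165.9042 = 126.3651

126.3651


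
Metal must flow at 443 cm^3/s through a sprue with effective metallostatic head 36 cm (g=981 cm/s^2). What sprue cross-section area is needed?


Formula: v = sqrt(2*g*h), A = Q/v
Velocity: v = sqrt(2 * 981 * 36) = sqrt(70632) = 265.7668 cm/s
Sprue area: A = Q / v = 443 / 265.7668 = 1.6669 cm^2

1.6669 cm^2


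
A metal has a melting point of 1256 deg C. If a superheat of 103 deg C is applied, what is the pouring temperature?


Formula: T_pour = T_melt + Superheat
T_pour = 1256 + 103 = 1359 deg C

Final answer: 1359 deg C


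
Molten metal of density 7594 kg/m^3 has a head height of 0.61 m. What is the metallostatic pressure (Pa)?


Formula: P = rho * g * h
rho * g = 7594 * 9.81 = 74497.14 N/m^3
P = 74497.14 * 0.61 = 45443.2554 Pa

45443.2554 Pa


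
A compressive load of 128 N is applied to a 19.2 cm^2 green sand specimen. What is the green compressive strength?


Formula: Compressive Strength = Force / Area
Strength = 128 N / 19.2 cm^2 = 6.6667 N/cm^2

Final answer: 6.6667 N/cm^2


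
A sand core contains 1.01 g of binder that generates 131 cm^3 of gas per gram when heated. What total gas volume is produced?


Formula: V_gas = W_binder * gas_evolution_rate
V = 1.01 g * 131 cm^3/g = 132.3100 cm^3

Final answer: 132.3100 cm^3


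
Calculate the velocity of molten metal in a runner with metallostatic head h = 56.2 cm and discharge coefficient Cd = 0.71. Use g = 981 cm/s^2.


Formula: v = Cd * sqrt(2 * g * h)  (Torricelli with discharge coefficient)
2*g*h = 2 * 981 * 56.2 = 110264.4 cm^2/s^2
sqrt(110264.4) = 332.06084 cm/s
v = 0.71 * 332.06084 = 235.7632 cm/s


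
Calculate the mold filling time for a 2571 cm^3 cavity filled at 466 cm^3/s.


Formula: t_fill = V_mold / Q_flow
t = 2571 cm^3 / 466 cm^3/s = 5.5172 s

5.5172 s


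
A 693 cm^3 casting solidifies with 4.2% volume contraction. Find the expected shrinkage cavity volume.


Formula: V_shrink = V_casting * shrinkage_pct / 100
V_shrink = 693 cm^3 * 4.2 / 100 = 29.1060 cm^3

29.1060 cm^3


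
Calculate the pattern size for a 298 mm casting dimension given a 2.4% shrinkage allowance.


Formula: L_pattern = L_casting * (1 + shrinkage_rate/100)
Shrinkage factor = 1 + 2.4/100 = 1.024
L_pattern = 298 mm * 1.024 = 305.1520 mm


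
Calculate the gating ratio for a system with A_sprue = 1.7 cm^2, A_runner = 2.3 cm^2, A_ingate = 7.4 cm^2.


Sprue:Runner:Ingate = 1 : 2.3/1.7 : 7.4/1.7 = 1:1.35:4.35

1:1.35:4.35


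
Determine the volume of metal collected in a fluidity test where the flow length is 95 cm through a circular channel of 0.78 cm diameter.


Formula: V = pi * (d/2)^2 * L  (cylinder volume)
Radius = 0.78/2 = 0.39 cm
V = pi * 0.39^2 * 95 = 45.3944 cm^3

45.3944 cm^3


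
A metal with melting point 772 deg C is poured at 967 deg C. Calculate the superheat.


Formula: Superheat = T_pour - T_melt
Superheat = 967 - 772 = 195 deg C


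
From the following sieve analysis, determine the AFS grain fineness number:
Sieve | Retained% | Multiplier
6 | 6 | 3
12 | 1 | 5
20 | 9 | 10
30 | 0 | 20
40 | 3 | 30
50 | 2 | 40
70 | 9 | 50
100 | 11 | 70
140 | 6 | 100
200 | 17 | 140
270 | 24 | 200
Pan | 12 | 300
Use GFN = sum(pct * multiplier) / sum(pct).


Formula: GFN = sum(pct * multiplier) / sum(pct)
sum(pct * multiplier) = 12883
sum(pct) = 100
GFN = 12883 / 100 = 128.83

Final answer: 128.83


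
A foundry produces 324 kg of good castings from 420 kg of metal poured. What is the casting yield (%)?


Formula: Casting Yield = (W_good / W_total) * 100
Yield = (324 kg / 420 kg) * 100 = 77.1429%


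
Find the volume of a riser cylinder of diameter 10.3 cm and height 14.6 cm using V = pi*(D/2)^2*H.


Formula: V = pi * (D/2)^2 * H  (cylinder volume)
Radius = D/2 = 10.3/2 = 5.15 cm
V = pi * 5.15^2 * 14.6 = 1216.5142 cm^3

Answer: 1216.5142 cm^3


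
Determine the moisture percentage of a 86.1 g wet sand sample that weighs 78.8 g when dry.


Formula: MC = (W_wet - W_dry) / W_wet * 100
Water mass = 86.1 - 78.8 = 7.3 g
MC = 7.3 / 86.1 * 100 = 8.4785%

8.4785%


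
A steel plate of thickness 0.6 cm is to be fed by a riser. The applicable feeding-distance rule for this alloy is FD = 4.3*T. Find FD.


Formula: FD = 4.3 * T  (riser feeding-distance rule)
FD = 4.3 * 0.6 cm = 2.5800 cm

Answer: 2.5800 cm


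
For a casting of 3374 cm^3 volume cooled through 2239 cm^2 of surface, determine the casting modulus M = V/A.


Formula: Casting Modulus M = V / A
M = 3374 cm^3 / 2239 cm^2 = 1.5069 cm

Answer: 1.5069 cm


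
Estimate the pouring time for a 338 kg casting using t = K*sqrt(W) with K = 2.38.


Formula: t = K * sqrt(W)
sqrt(W) = sqrt(338) = 18.38478
t = 2.38 * 18.38478 = 43.7558 s


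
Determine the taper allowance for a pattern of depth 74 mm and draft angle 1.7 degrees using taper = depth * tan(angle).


Formula: taper = depth * tan(draft_angle)
tan(1.7 deg) = 0.0296793
taper = 74 mm * 0.0296793 = 2.1963 mm

Answer: 2.1963 mm


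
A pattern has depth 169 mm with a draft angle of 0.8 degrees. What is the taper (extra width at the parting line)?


Formula: taper = depth * tan(draft_angle)
tan(0.8 deg) = 0.0139635
taper = 169 mm * 0.0139635 = 2.3598 mm

Final answer: 2.3598 mm


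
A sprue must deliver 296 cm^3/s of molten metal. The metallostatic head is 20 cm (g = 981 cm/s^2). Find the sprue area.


Formula: v = sqrt(2*g*h), A = Q/v
Velocity: v = sqrt(2 * 981 * 20) = sqrt(39240) = 198.0909 cm/s
Sprue area: A = Q / v = 296 / 198.0909 = 1.4943 cm^2


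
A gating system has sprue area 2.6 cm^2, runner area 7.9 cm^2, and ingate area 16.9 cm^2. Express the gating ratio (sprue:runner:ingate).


Sprue:Runner:Ingate = 1 : 7.9/2.6 : 16.9/2.6 = 1:3.04:6.50

Answer: 1:3.04:6.50


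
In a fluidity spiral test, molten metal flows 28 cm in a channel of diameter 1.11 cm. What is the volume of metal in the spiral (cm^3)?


Formula: V = pi * (d/2)^2 * L  (cylinder volume)
Radius = 1.11/2 = 0.555 cm
V = pi * 0.555^2 * 28 = 27.0953 cm^3

Answer: 27.0953 cm^3


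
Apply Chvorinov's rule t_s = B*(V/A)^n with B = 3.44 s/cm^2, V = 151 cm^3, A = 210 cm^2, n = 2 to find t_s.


Formula: t_s = B * (V/A)^n  (Chvorinov's rule, n=2)
Modulus M = V/A = 151/210 = 0.719048 cm
M^2 = 0.719048^2 = 0.517030 cm^2
t_s = 3.44 * 0.517030 = 1.7786 s

1.7786 s


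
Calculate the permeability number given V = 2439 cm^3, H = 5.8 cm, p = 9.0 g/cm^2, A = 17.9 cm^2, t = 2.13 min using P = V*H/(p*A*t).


Formula: Permeability Number P = (V * H) / (p * A * t)
Numerator: V * H = 2439 * 5.8 = 14146.2
Denominator: p * A * t = 9.0 * 17.9 * 2.13 = 343.143
P = 14146.2 / 343.143 = 41.2254


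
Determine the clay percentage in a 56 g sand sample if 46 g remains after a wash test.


Formula: Clay% = (W_total - W_washed) / W_total * 100
Clay mass = 56 - 46 = 10 g
Clay% = 10 / 56 * 100 = 17.8571%

Answer: 17.8571%


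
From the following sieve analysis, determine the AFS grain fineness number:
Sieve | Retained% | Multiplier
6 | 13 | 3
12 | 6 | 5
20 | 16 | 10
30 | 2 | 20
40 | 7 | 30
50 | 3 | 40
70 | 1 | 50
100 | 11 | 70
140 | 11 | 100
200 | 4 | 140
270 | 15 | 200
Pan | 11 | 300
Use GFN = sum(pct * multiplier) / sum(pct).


Formula: GFN = sum(pct * multiplier) / sum(pct)
sum(pct * multiplier) = 9379
sum(pct) = 100
GFN = 9379 / 100 = 93.79


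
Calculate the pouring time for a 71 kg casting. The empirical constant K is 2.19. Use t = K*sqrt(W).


Formula: t = K * sqrt(W)
sqrt(W) = sqrt(71) = 8.42615
t = 2.19 * 8.42615 = 18.4533 s

18.4533 s


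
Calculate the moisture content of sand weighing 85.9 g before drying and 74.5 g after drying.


Formula: MC = (W_wet - W_dry) / W_wet * 100
Water mass = 85.9 - 74.5 = 11.4 g
MC = 11.4 / 85.9 * 100 = 13.2712%

Answer: 13.2712%


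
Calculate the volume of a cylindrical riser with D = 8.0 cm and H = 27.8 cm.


Formula: V = pi * (D/2)^2 * H  (cylinder volume)
Radius = D/2 = 8.0/2 = 4.0 cm
V = pi * 4.0^2 * 27.8 = 1397.3804 cm^3

1397.3804 cm^3


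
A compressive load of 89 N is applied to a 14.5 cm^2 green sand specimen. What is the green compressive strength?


Formula: Compressive Strength = Force / Area
Strength = 89 N / 14.5 cm^2 = 6.1379 N/cm^2


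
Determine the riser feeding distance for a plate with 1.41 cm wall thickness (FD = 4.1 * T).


Formula: FD = 4.1 * T  (riser feeding-distance rule)
FD = 4.1 * 1.41 cm = 5.7810 cm

Answer: 5.7810 cm


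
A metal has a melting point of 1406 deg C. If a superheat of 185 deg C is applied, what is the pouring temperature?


Formula: T_pour = T_melt + Superheat
T_pour = 1406 + 185 = 1591 deg C

1591 deg C


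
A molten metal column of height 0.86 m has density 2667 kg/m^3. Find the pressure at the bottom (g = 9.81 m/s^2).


Formula: P = rho * g * h
rho * g = 2667 * 9.81 = 26163.27 N/m^3
P = 26163.27 * 0.86 = 22500.4122 Pa


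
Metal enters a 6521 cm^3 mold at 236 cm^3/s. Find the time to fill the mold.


Formula: t_fill = V_mold / Q_flow
t = 6521 cm^3 / 236 cm^3/s = 27.6314 s

Answer: 27.6314 s


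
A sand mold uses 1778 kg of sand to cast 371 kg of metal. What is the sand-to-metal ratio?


Formula: Sand-to-Metal Ratio = W_sand / W_metal
Ratio = 1778 kg / 371 kg = 4.7925

Answer: 4.7925


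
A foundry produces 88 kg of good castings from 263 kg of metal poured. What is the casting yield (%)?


Formula: Casting Yield = (W_good / W_total) * 100
Yield = (88 kg / 263 kg) * 100 = 33.4601%


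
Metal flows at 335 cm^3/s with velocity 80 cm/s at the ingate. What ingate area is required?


Formula: A_ingate = Q / v  (continuity equation)
A = 335 cm^3/s / 80 cm/s = 4.1875 cm^2

4.1875 cm^2


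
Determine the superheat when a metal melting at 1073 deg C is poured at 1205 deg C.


Formula: Superheat = T_pour - T_melt
Superheat = 1205 - 1073 = 132 deg C

132 deg C


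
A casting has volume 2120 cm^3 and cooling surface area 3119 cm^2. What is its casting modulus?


Formula: Casting Modulus M = V / A
M = 2120 cm^3 / 3119 cm^2 = 0.6797 cm

0.6797 cm


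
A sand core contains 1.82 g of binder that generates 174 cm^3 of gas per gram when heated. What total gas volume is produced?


Formula: V_gas = W_binder * gas_evolution_rate
V = 1.82 g * 174 cm^3/g = 316.6800 cm^3

Final answer: 316.6800 cm^3


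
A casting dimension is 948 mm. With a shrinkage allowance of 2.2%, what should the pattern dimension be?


Formula: L_pattern = L_casting * (1 + shrinkage_rate/100)
Shrinkage factor = 1 + 2.2/100 = 1.022
L_pattern = 948 mm * 1.022 = 968.8560 mm

968.8560 mm


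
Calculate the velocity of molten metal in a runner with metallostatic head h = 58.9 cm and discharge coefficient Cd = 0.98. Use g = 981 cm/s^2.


Formula: v = Cd * sqrt(2 * g * h)  (Torricelli with discharge coefficient)
2*g*h = 2 * 981 * 58.9 = 115561.8 cm^2/s^2
sqrt(115561.8) = 339.94382 cm/s
v = 0.98 * 339.94382 = 333.1449 cm/s

Final answer: 333.1449 cm/s


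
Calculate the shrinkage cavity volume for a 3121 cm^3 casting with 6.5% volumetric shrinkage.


Formula: V_shrink = V_casting * shrinkage_pct / 100
V_shrink = 3121 cm^3 * 6.5 / 100 = 202.8650 cm^3

Final answer: 202.8650 cm^3


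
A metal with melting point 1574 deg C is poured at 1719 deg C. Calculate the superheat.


Formula: Superheat = T_pour - T_melt
Superheat = 1719 - 1574 = 145 deg C


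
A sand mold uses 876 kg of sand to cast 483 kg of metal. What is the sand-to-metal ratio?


Formula: Sand-to-Metal Ratio = W_sand / W_metal
Ratio = 876 kg / 483 kg = 1.8137

Final answer: 1.8137


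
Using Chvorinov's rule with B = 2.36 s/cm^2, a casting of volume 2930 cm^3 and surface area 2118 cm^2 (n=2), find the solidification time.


Formula: t_s = B * (V/A)^n  (Chvorinov's rule, n=2)
Modulus M = V/A = 2930/2118 = 1.383381 cm
M^2 = 1.383381^2 = 1.913743 cm^2
t_s = 2.36 * 1.913743 = 4.5164 s

Final answer: 4.5164 s


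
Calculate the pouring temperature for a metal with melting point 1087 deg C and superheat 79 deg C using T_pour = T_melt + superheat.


Formula: T_pour = T_melt + Superheat
T_pour = 1087 + 79 = 1166 deg C

1166 deg C


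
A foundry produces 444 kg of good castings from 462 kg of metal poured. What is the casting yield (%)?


Formula: Casting Yield = (W_good / W_total) * 100
Yield = (444 kg / 462 kg) * 100 = 96.1039%

Answer: 96.1039%


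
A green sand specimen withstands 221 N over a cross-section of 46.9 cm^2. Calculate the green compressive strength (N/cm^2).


Formula: Compressive Strength = Force / Area
Strength = 221 N / 46.9 cm^2 = 4.7122 N/cm^2

Answer: 4.7122 N/cm^2


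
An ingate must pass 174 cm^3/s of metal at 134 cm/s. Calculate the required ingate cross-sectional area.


Formula: A_ingate = Q / v  (continuity equation)
A = 174 cm^3/s / 134 cm/s = 1.2985 cm^2

Answer: 1.2985 cm^2


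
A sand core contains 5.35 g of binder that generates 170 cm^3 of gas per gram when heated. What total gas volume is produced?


Formula: V_gas = W_binder * gas_evolution_rate
V = 5.35 g * 170 cm^3/g = 909.5000 cm^3

909.5000 cm^3


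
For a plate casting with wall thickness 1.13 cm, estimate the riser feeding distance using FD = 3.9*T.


Formula: FD = 3.9 * T  (riser feeding-distance rule)
FD = 3.9 * 1.13 cm = 4.4070 cm


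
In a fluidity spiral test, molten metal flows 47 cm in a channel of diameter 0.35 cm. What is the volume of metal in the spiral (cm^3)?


Formula: V = pi * (d/2)^2 * L  (cylinder volume)
Radius = 0.35/2 = 0.175 cm
V = pi * 0.175^2 * 47 = 4.5219 cm^3

Answer: 4.5219 cm^3


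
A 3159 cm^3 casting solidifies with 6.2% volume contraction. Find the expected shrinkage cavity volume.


Formula: V_shrink = V_casting * shrinkage_pct / 100
V_shrink = 3159 cm^3 * 6.2 / 100 = 195.8580 cm^3

Answer: 195.8580 cm^3


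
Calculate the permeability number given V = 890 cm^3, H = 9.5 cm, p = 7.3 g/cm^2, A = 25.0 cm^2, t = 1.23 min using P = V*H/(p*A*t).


Formula: Permeability Number P = (V * H) / (p * A * t)
Numerator: V * H = 890 * 9.5 = 8455.0
Denominator: p * A * t = 7.3 * 25.0 * 1.23 = 224.475
P = 8455.0 / 224.475 = 37.6657


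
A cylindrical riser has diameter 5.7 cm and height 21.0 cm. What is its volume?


Formula: V = pi * (D/2)^2 * H  (cylinder volume)
Radius = D/2 = 5.7/2 = 2.85 cm
V = pi * 2.85^2 * 21.0 = 535.8693 cm^3

535.8693 cm^3


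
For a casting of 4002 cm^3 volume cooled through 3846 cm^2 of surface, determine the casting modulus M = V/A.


Formula: Casting Modulus M = V / A
M = 4002 cm^3 / 3846 cm^2 = 1.0406 cm

1.0406 cm


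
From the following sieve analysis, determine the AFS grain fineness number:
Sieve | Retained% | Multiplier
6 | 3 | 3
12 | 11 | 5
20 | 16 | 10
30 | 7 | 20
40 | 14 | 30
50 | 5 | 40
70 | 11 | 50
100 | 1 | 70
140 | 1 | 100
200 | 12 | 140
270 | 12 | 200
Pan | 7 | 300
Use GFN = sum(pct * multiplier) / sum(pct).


Formula: GFN = sum(pct * multiplier) / sum(pct)
sum(pct * multiplier) = 7884
sum(pct) = 100
GFN = 7884 / 100 = 78.84

78.84


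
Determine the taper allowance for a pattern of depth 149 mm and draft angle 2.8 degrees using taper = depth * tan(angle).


Formula: taper = depth * tan(draft_angle)
tan(2.8 deg) = 0.0489082
taper = 149 mm * 0.0489082 = 7.2873 mm

7.2873 mm


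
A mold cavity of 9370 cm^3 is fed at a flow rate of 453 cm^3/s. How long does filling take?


Formula: t_fill = V_mold / Q_flow
t = 9370 cm^3 / 453 cm^3/s = 20.6843 s

Final answer: 20.6843 s


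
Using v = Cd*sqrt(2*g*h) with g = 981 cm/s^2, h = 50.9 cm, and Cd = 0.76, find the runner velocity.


Formula: v = Cd * sqrt(2 * g * h)  (Torricelli with discharge coefficient)
2*g*h = 2 * 981 * 50.9 = 99865.8 cm^2/s^2
sqrt(99865.8) = 316.01551 cm/s
v = 0.76 * 316.01551 = 240.1718 cm/s

Answer: 240.1718 cm/s


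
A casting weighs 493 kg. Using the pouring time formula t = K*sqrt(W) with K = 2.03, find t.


Formula: t = K * sqrt(W)
sqrt(W) = sqrt(493) = 22.20360
t = 2.03 * 22.20360 = 45.0733 s

Answer: 45.0733 s


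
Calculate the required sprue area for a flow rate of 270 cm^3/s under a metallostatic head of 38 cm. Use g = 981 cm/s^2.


Formula: v = sqrt(2*g*h), A = Q/v
Velocity: v = sqrt(2 * 981 * 38) = sqrt(74556) = 273.0494 cm/s
Sprue area: A = Q / v = 270 / 273.0494 = 0.9888 cm^2

Answer: 0.9888 cm^2


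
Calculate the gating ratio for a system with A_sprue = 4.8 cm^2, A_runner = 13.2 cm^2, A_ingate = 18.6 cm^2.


Sprue:Runner:Ingate = 1 : 13.2/4.8 : 18.6/4.8 = 1:2.75:3.88

Final answer: 1:2.75:3.88


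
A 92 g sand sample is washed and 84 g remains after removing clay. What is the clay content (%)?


Formula: Clay% = (W_total - W_washed) / W_total * 100
Clay mass = 92 - 84 = 8 g
Clay% = 8 / 92 * 100 = 8.6957%

8.6957%


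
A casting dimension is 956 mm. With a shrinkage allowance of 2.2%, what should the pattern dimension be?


Formula: L_pattern = L_casting * (1 + shrinkage_rate/100)
Shrinkage factor = 1 + 2.2/100 = 1.022
L_pattern = 956 mm * 1.022 = 977.0320 mm

977.0320 mm


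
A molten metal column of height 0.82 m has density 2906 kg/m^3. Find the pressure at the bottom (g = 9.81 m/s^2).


Formula: P = rho * g * h
rho * g = 2906 * 9.81 = 28507.86 N/m^3
P = 28507.86 * 0.82 = 23376.4452 Pa

23376.4452 Pa


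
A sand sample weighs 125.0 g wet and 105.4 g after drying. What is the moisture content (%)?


Formula: MC = (W_wet - W_dry) / W_wet * 100
Water mass = 125.0 - 105.4 = 19.6 g
MC = 19.6 / 125.0 * 100 = 15.6800%


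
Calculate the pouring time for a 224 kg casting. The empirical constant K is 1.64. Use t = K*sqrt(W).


Formula: t = K * sqrt(W)
sqrt(W) = sqrt(224) = 14.96663
t = 1.64 * 14.96663 = 24.5453 s

24.5453 s


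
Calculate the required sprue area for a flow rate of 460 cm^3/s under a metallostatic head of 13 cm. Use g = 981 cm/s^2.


Formula: v = sqrt(2*g*h), A = Q/v
Velocity: v = sqrt(2 * 981 * 13) = sqrt(25506) = 159.7060 cm/s
Sprue area: A = Q / v = 460 / 159.7060 = 2.8803 cm^2

Final answer: 2.8803 cm^2


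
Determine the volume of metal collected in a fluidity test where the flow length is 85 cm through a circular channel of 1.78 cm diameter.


Formula: V = pi * (d/2)^2 * L  (cylinder volume)
Radius = 1.78/2 = 0.89 cm
V = pi * 0.89^2 * 85 = 211.5187 cm^3

211.5187 cm^3


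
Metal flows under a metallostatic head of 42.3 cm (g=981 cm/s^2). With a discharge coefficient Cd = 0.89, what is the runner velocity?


Formula: v = Cd * sqrt(2 * g * h)  (Torricelli with discharge coefficient)
2*g*h = 2 * 981 * 42.3 = 82992.6 cm^2/s^2
sqrt(82992.6) = 288.08436 cm/s
v = 0.89 * 288.08436 = 256.3951 cm/s

256.3951 cm/s


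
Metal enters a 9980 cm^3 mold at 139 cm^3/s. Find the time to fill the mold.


Formula: t_fill = V_mold / Q_flow
t = 9980 cm^3 / 139 cm^3/s = 71.7986 s

Final answer: 71.7986 s


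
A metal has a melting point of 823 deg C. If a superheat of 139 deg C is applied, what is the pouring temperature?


Formula: T_pour = T_melt + Superheat
T_pour = 823 + 139 = 962 deg C

962 deg C


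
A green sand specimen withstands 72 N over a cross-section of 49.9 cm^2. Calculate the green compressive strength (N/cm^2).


Formula: Compressive Strength = Force / Area
Strength = 72 N / 49.9 cm^2 = 1.4429 N/cm^2

Answer: 1.4429 N/cm^2


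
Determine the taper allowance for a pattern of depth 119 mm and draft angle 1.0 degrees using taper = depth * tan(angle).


Formula: taper = depth * tan(draft_angle)
tan(1.0 deg) = 0.0174551
taper = 119 mm * 0.0174551 = 2.0772 mm

Answer: 2.0772 mm


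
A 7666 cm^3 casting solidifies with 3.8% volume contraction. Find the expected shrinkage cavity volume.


Formula: V_shrink = V_casting * shrinkage_pct / 100
V_shrink = 7666 cm^3 * 3.8 / 100 = 291.3080 cm^3

291.3080 cm^3


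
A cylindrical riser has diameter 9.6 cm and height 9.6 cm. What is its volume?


Formula: V = pi * (D/2)^2 * H  (cylinder volume)
Radius = D/2 = 9.6/2 = 4.8 cm
V = pi * 4.8^2 * 9.6 = 694.8700 cm^3

Answer: 694.8700 cm^3
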